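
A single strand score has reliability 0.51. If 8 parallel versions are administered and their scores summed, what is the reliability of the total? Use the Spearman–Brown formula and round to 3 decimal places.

0.893

ρ_k = kρ / (1 + (k−1)ρ) = 8·0.51 / (1 + 7·0.51) = 4.080 / 4.570 = 0.893.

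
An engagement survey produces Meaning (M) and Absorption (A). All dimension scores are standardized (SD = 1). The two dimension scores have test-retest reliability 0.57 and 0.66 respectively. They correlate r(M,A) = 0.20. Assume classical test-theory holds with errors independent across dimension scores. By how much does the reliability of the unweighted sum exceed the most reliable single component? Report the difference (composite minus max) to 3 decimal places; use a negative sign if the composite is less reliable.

0.019

Var(sum) = 2 + 0.4 = 2.4; true-score variance = 1.23 + 0.4 = 1.63; composite reliability = 0.6792.
Max component reliability = 0.6600.
Difference = 0.6792 − 0.6600 = 0.019.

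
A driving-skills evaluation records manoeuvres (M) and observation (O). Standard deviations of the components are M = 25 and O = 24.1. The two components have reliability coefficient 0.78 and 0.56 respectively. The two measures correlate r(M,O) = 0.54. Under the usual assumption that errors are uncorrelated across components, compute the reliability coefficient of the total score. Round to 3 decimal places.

Var(M+O) = 25² + 24.1² + 2·[25·24.1·0.54] = 1205.81 + 650.7 = 1856.51.
With uncorrelated errors the cross-covariances are all true-score covariance, so they carry over unchanged; only the diagonal terms shrink to ρᵢσᵢ².
True-score variance = [25²·0.78 + 24.1²·0.56] + 650.7 = 812.754 + 650.7 = 1463.45.
Reliability = 1463.45 / 1856.51 = 0.788.

0.788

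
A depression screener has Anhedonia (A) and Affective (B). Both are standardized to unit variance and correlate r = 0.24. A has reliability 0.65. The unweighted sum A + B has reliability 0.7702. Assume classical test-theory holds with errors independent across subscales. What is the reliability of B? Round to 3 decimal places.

Var(A+B) = 2 + 2·0.24 = 2.480.
True-score variance = ρ_A + ρ_B + 2·0.24, so 0.7702 = (0.65 + ρ_B + 0.48) / 2.480.
ρ_B = 0.7702·2.480 − 0.65 − 0.48 = 0.780.

0.780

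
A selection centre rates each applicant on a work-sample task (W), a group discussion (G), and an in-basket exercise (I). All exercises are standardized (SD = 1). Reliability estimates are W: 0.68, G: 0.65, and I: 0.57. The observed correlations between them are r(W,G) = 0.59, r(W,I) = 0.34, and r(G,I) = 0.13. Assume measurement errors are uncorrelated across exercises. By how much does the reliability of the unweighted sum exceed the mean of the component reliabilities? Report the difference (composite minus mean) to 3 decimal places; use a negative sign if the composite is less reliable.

0.152

Var(sum) = 3 + 2.12 = 5.12; true-score variance = 1.9 + 2.12 = 4.02; composite reliability = 0.7852.
Mean component reliability = 0.6333.
Difference = 0.7852 − 0.6333 = 0.152.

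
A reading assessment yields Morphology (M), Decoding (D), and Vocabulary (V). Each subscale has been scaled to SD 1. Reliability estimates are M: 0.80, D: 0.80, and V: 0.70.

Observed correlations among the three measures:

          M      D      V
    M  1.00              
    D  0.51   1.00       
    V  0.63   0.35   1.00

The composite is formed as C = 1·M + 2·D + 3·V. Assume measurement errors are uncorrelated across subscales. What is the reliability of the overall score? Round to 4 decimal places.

Var(C) = 1 + 2² + 3² + 2·[2·0.51 + 3·0.63 + 6·0.35] = 14 + 10.02 = 24.02.
Because errors are independent across components, Cov(Tᵢ,Tⱼ) = Cov(Xᵢ,Xⱼ); the off-diagonal part of the true-score variance is the same as above.
True-score variance = [0.80 + 2²·0.80 + 3²·0.70] + 10.02 = 10.3 + 10.02 = 20.32.
Reliability = 20.32 / 24.02 = 0.8460.

0.8460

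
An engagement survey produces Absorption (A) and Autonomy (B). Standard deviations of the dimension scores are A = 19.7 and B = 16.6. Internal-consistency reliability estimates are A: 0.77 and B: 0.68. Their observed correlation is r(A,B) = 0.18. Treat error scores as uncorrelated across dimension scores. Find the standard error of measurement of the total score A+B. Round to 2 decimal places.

13.32

Var(total) = 663.65 + 117.727 = 781.377.
True-score variance = 486.21 + 117.727 = 603.937, so reliability = 0.7729.
Error variance = 781.377 − 603.937 = 177.44; SEM = √177.44 = 13.32.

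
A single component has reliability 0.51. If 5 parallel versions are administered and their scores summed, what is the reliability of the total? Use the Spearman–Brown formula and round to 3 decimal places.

ρ_k = kρ / (1 + (k−1)ρ) = 5·0.51 / (1 + 4·0.51) = 2.550 / 3.040 = 0.839.

0.839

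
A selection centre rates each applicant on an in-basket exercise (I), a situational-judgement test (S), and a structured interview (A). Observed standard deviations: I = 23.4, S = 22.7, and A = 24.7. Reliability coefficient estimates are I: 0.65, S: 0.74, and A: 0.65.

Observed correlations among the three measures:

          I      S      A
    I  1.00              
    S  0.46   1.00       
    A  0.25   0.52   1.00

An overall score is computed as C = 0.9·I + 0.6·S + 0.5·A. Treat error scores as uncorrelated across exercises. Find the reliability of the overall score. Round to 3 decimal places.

Var(C) = 0.9²·23.4² + 0.6²·22.7² + 0.5²·24.7² + 2·[0.54·23.4·22.7·0.46 + 0.45·23.4·24.7·0.25 + 0.3·22.7·24.7·0.52] = 781.55 + 568.871 = 1350.42.
Because errors are independent across components, Cov(Tᵢ,Tⱼ) = Cov(Xᵢ,Xⱼ); the off-diagonal part of the true-score variance is the same as above.
True-score variance = [0.9²·23.4²·0.65 + 0.6²·22.7²·0.74 + 0.5²·24.7²·0.65] + 568.871 = 524.703 + 568.871 = 1093.57.
Reliability = 1093.57 / 1350.42 = 0.810.

0.810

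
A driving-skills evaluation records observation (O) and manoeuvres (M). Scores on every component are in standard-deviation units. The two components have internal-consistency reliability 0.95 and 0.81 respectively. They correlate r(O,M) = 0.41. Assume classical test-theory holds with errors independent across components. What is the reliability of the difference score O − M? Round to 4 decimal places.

Var(O−M) = 1 + 1 − 2·0.41 = 2 − 0.82 = 1.18.
Under uncorrelated errors the observed covariances equal the true-score covariances, so only the own-variance terms attenuate.
True-score variance = [0.95 + 0.81] − 0.82 = 1.76 − 0.82 = 0.94.
Reliability = 0.94 / 1.18 = 0.7966.

0.7966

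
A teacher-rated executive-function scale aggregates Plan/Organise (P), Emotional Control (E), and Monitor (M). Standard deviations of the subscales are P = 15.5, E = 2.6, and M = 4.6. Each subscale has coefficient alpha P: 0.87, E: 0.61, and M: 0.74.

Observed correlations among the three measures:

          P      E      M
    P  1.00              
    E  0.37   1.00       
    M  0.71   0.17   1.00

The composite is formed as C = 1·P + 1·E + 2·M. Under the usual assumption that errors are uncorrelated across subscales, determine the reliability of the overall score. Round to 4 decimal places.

Var(C) = 15.5² + 2.6² + 2²·4.6² + 2·[15.5·2.6·0.37 + 2·15.5·4.6·0.71 + 2·2.6·4.6·0.17] = 331.65 + 240.447 = 572.097.
With uncorrelated errors the cross-covariances are all true-score covariance, so they carry over unchanged; only the diagonal terms shrink to ρᵢσᵢ².
True-score variance = [15.5²·0.87 + 2.6²·0.61 + 2²·4.6²·0.74] + 240.447 = 275.775 + 240.447 = 516.221.
Reliability = 516.221 / 572.097 = 0.9023.

0.9023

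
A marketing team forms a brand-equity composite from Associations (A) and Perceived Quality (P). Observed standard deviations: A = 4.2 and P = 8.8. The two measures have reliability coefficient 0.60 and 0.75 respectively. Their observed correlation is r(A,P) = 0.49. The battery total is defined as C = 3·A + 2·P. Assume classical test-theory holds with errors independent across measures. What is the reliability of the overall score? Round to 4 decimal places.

Var(C) = 3²·4.2² + 2²·8.8² + 2·[6·4.2·8.8·0.49] = 468.52 + 217.325 = 685.845.
Because errors are independent across components, Cov(Tᵢ,Tⱼ) = Cov(Xᵢ,Xⱼ); the off-diagonal part of the true-score variance is the same as above.
True-score variance = [3²·4.2²·0.60 + 2²·8.8²·0.75] + 217.325 = 327.576 + 217.325 = 544.901.
Reliability = 544.901 / 685.845 = 0.7945.

0.7945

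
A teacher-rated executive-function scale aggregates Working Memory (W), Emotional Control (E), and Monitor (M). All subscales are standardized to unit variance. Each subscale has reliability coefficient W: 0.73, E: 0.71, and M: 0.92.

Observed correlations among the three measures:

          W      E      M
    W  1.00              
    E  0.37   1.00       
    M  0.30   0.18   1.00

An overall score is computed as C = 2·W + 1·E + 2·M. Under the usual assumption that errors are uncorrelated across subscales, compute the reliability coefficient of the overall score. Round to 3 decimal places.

Var(C) = 2² + 1 + 2² + 2·[2·0.37 + 4·0.30 + 2·0.18] = 9 + 4.6 = 13.6.
Under uncorrelated errors the observed covariances equal the true-score covariances, so only the own-variance terms attenuate.
True-score variance = [2²·0.73 + 0.71 + 2²·0.92] + 4.6 = 7.31 + 4.6 = 11.91.
Reliability = 11.91 / 13.6 = 0.876.

0.876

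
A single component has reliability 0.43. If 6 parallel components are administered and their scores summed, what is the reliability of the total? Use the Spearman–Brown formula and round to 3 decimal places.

ρ_k = kρ / (1 + (k−1)ρ) = 6·0.43 / (1 + 5·0.43) = 2.580 / 3.150 = 0.819.

0.819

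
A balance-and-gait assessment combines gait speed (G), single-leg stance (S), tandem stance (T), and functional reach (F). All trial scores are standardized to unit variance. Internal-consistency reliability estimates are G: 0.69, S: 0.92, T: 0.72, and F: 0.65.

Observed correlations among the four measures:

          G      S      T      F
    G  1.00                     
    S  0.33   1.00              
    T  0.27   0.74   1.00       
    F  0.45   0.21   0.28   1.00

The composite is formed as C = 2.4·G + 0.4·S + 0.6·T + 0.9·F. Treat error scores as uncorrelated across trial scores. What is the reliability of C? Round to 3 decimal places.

Var(C) = 2.4² + 0.4² + 0.6² + 0.9² + 2·[0.96·0.33 + 1.44·0.27 + 2.16·0.45 + 0.24·0.74 + 0.36·0.21 + 0.54·0.28] = 7.09 + 4.164 = 11.254.
Because errors are independent across components, Cov(Tᵢ,Tⱼ) = Cov(Xᵢ,Xⱼ); the off-diagonal part of the true-score variance is the same as above.
True-score variance = [2.4²·0.69 + 0.4²·0.92 + 0.6²·0.72 + 0.9²·0.65] + 4.164 = 4.9073 + 4.164 = 9.0713.
Reliability = 9.0713 / 11.254 = 0.806.

0.806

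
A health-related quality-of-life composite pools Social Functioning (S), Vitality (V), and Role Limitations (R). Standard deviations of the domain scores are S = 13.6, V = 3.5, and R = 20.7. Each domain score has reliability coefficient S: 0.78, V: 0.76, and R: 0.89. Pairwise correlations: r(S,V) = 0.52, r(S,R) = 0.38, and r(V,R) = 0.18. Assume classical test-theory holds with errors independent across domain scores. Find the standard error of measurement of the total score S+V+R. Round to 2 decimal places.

Var(total) = 625.7 + 289.541 = 915.241.
True-score variance = 534.935 + 289.541 = 824.476, so reliability = 0.9008.
Error variance = 915.241 − 824.476 = 90.7651; SEM = √90.7651 = 9.53.

9.53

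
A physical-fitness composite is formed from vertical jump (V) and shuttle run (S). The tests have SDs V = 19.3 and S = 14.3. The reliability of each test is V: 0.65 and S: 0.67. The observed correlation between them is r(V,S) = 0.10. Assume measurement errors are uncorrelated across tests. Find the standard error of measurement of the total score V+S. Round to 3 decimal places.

14.066

Var(total) = 576.98 + 55.198 = 632.178.
True-score variance = 379.127 + 55.198 = 434.325, so reliability = 0.6870.
Error variance = 632.178 − 434.325 = 197.853; SEM = √197.853 = 14.066.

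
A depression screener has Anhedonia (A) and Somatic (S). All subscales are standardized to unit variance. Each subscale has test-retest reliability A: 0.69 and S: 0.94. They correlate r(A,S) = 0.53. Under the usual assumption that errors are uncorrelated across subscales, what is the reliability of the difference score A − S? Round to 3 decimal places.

0.606

Var(A−S) = 1 + 1 − 2·0.53 = 2 − 1.06 = 0.94.
Under uncorrelated errors the observed covariances equal the true-score covariances, so only the own-variance terms attenuate.
True-score variance = [0.69 + 0.94] − 1.06 = 1.63 − 1.06 = 0.57.
Reliability = 0.57 / 0.94 = 0.606.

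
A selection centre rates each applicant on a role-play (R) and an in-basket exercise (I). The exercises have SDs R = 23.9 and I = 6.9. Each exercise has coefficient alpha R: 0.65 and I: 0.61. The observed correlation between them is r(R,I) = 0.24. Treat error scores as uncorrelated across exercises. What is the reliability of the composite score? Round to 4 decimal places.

0.6870

Var(R+I) = 23.9² + 6.9² + 2·[23.9·6.9·0.24] = 618.82 + 79.1568 = 697.977.
With uncorrelated errors the cross-covariances are all true-score covariance, so they carry over unchanged; only the diagonal terms shrink to ρᵢσᵢ².
True-score variance = [23.9²·0.65 + 6.9²·0.61] + 79.1568 = 400.329 + 79.1568 = 479.485.
Reliability = 479.485 / 697.977 = 0.6870.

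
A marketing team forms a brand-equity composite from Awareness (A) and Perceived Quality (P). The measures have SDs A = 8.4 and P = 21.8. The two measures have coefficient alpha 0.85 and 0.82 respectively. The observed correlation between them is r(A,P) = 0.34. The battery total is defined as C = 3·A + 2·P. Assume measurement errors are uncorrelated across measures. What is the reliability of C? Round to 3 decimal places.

Var(C) = 3²·8.4² + 2²·21.8² + 2·[6·8.4·21.8·0.34] = 2536 + 747.13 = 3283.13.
Because errors are independent across components, Cov(Tᵢ,Tⱼ) = Cov(Xᵢ,Xⱼ); the off-diagonal part of the true-score variance is the same as above.
True-score variance = [3²·8.4²·0.85 + 2²·21.8²·0.82] + 747.13 = 2098.57 + 747.13 = 2845.7.
Reliability = 2845.7 / 3283.13 = 0.867.

0.867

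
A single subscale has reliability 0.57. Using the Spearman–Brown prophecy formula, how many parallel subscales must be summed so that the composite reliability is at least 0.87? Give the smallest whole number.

k ≥ ρ*(1−ρ₁)/(ρ₁(1−ρ*)) = 0.87·0.43 / (0.57·0.13) = 5.049.
Smallest integer k = 6.

6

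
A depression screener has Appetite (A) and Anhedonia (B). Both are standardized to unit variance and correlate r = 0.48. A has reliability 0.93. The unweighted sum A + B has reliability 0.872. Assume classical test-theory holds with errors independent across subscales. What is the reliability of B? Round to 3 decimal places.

0.691

Var(A+B) = 2 + 2·0.48 = 2.960.
True-score variance = ρ_A + ρ_B + 2·0.48, so 0.872 = (0.93 + ρ_B + 0.96) / 2.960.
ρ_B = 0.872·2.960 − 0.93 − 0.96 = 0.691.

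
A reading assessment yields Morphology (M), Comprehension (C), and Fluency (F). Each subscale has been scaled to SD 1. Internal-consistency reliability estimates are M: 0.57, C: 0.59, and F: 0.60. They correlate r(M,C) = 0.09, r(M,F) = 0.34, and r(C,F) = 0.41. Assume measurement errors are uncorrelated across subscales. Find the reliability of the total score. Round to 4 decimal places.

Var(M+C+F) = 3 + 2·[0.09 + 0.34 + 0.41] = 3 + 1.68 = 4.68.
With uncorrelated errors the cross-covariances are all true-score covariance, so they carry over unchanged; only the diagonal terms shrink to ρᵢσᵢ².
True-score variance = [0.57 + 0.59 + 0.60] + 1.68 = 1.76 + 1.68 = 3.44.
Reliability = 3.44 / 4.68 = 0.7350.

0.7350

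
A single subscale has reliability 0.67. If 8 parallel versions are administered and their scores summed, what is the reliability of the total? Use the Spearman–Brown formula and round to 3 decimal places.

0.942

ρ_k = kρ / (1 + (k−1)ρ) = 8·0.67 / (1 + 7·0.67) = 5.360 / 5.690 = 0.942.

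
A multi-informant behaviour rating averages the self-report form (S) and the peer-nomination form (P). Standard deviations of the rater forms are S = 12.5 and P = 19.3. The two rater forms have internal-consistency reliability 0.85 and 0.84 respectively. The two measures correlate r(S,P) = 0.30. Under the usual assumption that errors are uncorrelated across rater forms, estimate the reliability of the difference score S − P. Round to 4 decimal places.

Var(S−P) = 12.5² + 19.3² − 2·12.5·19.3·0.30 = 528.74 − 144.75 = 383.99.
Under uncorrelated errors the observed covariances equal the true-score covariances, so only the own-variance terms attenuate.
True-score variance = [12.5²·0.85 + 19.3²·0.84] − 144.75 = 445.704 − 144.75 = 300.954.
Reliability = 300.954 / 383.99 = 0.7838.

0.7838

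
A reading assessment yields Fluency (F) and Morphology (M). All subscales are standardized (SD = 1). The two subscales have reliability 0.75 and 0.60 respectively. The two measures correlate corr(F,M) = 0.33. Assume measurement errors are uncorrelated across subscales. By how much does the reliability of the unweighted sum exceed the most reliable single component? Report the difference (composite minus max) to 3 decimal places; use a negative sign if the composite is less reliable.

Var(sum) = 2 + 0.66 = 2.66; true-score variance = 1.35 + 0.66 = 2.01; composite reliability = 0.7556.
Max component reliability = 0.7500.
Difference = 0.7556 − 0.7500 = 0.006.

0.006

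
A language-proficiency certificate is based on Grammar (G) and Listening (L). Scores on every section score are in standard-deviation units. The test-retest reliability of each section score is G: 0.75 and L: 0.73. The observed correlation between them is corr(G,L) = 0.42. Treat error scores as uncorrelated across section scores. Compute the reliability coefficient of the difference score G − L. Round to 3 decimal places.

Var(G−L) = 1 + 1 − 2·0.42 = 2 − 0.84 = 1.16.
Because errors are independent across components, Cov(Tᵢ,Tⱼ) = Cov(Xᵢ,Xⱼ); the off-diagonal part of the true-score variance is the same as above.
True-score variance = [0.75 + 0.73] − 0.84 = 1.48 − 0.84 = 0.64.
Reliability = 0.64 / 1.16 = 0.552.

0.552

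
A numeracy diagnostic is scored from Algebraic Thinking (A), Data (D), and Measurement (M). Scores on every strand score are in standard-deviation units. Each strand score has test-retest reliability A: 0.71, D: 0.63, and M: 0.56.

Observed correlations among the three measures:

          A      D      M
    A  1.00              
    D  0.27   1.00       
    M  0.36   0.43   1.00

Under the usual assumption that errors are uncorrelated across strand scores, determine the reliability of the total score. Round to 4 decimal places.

0.7852

Var(A+D+M) = 3 + 2·[0.27 + 0.36 + 0.43] = 3 + 2.12 = 5.12.
Under uncorrelated errors the observed covariances equal the true-score covariances, so only the own-variance terms attenuate.
True-score variance = [0.71 + 0.63 + 0.56] + 2.12 = 1.9 + 2.12 = 4.02.
Reliability = 4.02 / 5.12 = 0.7852.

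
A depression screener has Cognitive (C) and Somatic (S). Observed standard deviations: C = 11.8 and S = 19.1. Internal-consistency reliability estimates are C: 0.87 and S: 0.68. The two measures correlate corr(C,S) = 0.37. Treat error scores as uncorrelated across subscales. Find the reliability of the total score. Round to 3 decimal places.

Var(C+S) = 11.8² + 19.1² + 2·[11.8·19.1·0.37] = 504.05 + 166.781 = 670.831.
Because errors are independent across components, Cov(Tᵢ,Tⱼ) = Cov(Xᵢ,Xⱼ); the off-diagonal part of the true-score variance is the same as above.
True-score variance = [11.8²·0.87 + 19.1²·0.68] + 166.781 = 369.21 + 166.781 = 535.991.
Reliability = 535.991 / 670.831 = 0.799.

0.799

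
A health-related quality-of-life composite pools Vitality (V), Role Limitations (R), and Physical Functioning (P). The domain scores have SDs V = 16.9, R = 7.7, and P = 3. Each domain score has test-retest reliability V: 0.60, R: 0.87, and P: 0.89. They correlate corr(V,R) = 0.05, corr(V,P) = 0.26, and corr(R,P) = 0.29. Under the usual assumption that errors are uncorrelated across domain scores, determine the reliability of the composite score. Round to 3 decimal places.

Var(V+R+P) = 16.9² + 7.7² + 3² + 2·[16.9·7.7·0.05 + 16.9·3·0.26 + 7.7·3·0.29] = 353.9 + 52.775 = 406.675.
Because errors are independent across components, Cov(Tᵢ,Tⱼ) = Cov(Xᵢ,Xⱼ); the off-diagonal part of the true-score variance is the same as above.
True-score variance = [16.9²·0.60 + 7.7²·0.87 + 3²·0.89] + 52.775 = 230.958 + 52.775 = 283.733.
Reliability = 283.733 / 406.675 = 0.698.

0.698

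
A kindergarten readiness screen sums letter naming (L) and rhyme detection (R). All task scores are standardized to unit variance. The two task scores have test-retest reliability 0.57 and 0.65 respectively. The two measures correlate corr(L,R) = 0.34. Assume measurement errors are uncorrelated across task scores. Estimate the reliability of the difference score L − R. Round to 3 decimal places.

Var(L−R) = 1 + 1 − 2·0.34 = 2 − 0.68 = 1.32.
Because errors are independent across components, Cov(Tᵢ,Tⱼ) = Cov(Xᵢ,Xⱼ); the off-diagonal part of the true-score variance is the same as above.
True-score variance = [0.57 + 0.65] − 0.68 = 1.22 − 0.68 = 0.54.
Reliability = 0.54 / 1.32 = 0.409.

0.409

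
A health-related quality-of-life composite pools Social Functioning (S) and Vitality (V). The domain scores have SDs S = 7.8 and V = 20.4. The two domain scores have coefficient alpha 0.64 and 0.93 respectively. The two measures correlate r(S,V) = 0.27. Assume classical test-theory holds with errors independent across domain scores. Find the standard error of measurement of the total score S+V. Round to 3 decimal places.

7.144

Var(total) = 477 + 85.9248 = 562.925.
True-score variance = 425.966 + 85.9248 = 511.891, so reliability = 0.9093.
Error variance = 562.925 − 511.891 = 51.0336; SEM = √51.0336 = 7.144.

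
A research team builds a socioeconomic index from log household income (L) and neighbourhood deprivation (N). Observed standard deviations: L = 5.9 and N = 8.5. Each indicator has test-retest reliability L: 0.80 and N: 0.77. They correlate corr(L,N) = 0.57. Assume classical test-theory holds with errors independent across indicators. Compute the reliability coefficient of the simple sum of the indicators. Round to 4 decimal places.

Var(L+N) = 5.9² + 8.5² + 2·[5.9·8.5·0.57] = 107.06 + 57.171 = 164.231.
With uncorrelated errors the cross-covariances are all true-score covariance, so they carry over unchanged; only the diagonal terms shrink to ρᵢσᵢ².
True-score variance = [5.9²·0.80 + 8.5²·0.77] + 57.171 = 83.4805 + 57.171 = 140.651.
Reliability = 140.651 / 164.231 = 0.8564.

0.8564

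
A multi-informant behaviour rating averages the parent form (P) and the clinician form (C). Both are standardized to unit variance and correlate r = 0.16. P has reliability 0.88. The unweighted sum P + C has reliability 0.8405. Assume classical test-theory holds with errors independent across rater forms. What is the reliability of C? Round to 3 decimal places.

0.750

Var(P+C) = 2 + 2·0.16 = 2.320.
True-score variance = ρ_P + ρ_C + 2·0.16, so 0.8405 = (0.88 + ρ_C + 0.32) / 2.320.
ρ_C = 0.8405·2.320 − 0.88 − 0.32 = 0.750.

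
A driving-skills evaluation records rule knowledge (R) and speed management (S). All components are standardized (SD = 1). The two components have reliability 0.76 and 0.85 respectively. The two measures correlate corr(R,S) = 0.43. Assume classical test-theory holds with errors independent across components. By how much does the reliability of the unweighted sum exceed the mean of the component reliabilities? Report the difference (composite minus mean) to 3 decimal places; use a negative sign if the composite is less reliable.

0.059

Var(sum) = 2 + 0.86 = 2.86; true-score variance = 1.61 + 0.86 = 2.47; composite reliability = 0.8636.
Mean component reliability = 0.8050.
Difference = 0.8636 − 0.8050 = 0.059.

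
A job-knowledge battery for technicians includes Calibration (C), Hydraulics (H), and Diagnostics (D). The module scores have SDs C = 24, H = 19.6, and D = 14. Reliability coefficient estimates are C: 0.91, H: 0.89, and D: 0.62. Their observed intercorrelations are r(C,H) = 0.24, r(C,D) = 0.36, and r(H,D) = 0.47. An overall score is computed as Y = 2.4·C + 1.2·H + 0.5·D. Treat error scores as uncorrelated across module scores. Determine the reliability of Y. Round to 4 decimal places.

0.9246

Var(Y) = 2.4²·24² + 1.2²·19.6² + 0.5²·14² + 2·[2.88·24·19.6·0.24 + 1.2·24·14·0.36 + 0.6·19.6·14·0.47] = 3919.95 + 1095.35 = 5015.3.
Under uncorrelated errors the observed covariances equal the true-score covariances, so only the own-variance terms attenuate.
True-score variance = [2.4²·24²·0.91 + 1.2²·19.6²·0.89 + 0.5²·14²·0.62] + 1095.35 = 3541.88 + 1095.35 = 4637.23.
Reliability = 4637.23 / 5015.3 = 0.9246.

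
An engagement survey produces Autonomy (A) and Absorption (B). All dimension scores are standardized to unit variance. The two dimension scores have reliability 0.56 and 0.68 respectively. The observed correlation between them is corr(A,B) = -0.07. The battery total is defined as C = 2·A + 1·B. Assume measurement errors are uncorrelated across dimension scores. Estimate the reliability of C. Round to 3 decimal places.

0.559

Var(C) = 2² + 1 + 2·[2·(-0.07)] = 5 − 0.28 = 4.72.
Under uncorrelated errors the observed covariances equal the true-score covariances, so only the own-variance terms attenuate.
True-score variance = [2²·0.56 + 0.68] − 0.28 = 2.92 − 0.28 = 2.64.
Reliability = 2.64 / 4.72 = 0.559.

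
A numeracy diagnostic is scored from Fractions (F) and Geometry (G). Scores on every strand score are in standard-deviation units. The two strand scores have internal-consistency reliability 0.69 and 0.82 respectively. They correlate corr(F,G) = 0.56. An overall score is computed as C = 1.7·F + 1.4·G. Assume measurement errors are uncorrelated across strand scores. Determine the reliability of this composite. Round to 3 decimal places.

Var(C) = 1.7² + 1.4² + 2·[2.38·0.56] = 4.85 + 2.6656 = 7.5156.
Under uncorrelated errors the observed covariances equal the true-score covariances, so only the own-variance terms attenuate.
True-score variance = [1.7²·0.69 + 1.4²·0.82] + 2.6656 = 3.6013 + 2.6656 = 6.2669.
Reliability = 6.2669 / 7.5156 = 0.834.

0.834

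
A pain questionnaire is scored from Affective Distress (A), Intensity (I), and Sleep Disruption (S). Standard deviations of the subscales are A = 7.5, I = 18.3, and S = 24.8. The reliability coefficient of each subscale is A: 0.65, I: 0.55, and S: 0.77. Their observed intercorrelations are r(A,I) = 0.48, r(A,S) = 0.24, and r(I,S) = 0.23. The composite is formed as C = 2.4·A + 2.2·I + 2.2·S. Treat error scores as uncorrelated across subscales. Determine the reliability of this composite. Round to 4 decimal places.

Var(C) = 2.4²·7.5² + 2.2²·18.3² + 2.2²·24.8² + 2·[5.28·7.5·18.3·0.48 + 5.28·7.5·24.8·0.24 + 4.84·18.3·24.8·0.23] = 4921.66 + 2177.52 = 7099.18.
Under uncorrelated errors the observed covariances equal the true-score covariances, so only the own-variance terms attenuate.
True-score variance = [2.4²·7.5²·0.65 + 2.2²·18.3²·0.55 + 2.2²·24.8²·0.77] + 2177.52 = 3394.21 + 2177.52 = 5571.73.
Reliability = 5571.73 / 7099.18 = 0.7848.

0.7848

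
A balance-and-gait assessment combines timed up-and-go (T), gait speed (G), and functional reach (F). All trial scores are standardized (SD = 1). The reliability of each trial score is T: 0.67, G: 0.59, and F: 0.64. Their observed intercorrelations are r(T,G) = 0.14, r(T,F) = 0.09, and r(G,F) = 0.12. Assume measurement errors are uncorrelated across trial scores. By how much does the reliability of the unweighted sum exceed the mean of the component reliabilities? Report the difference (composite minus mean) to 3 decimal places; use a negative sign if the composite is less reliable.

0.069

Var(sum) = 3 + 0.7 = 3.7; true-score variance = 1.9 + 0.7 = 2.6; composite reliability = 0.7027.
Mean component reliability = 0.6333.
Difference = 0.7027 − 0.6333 = 0.069.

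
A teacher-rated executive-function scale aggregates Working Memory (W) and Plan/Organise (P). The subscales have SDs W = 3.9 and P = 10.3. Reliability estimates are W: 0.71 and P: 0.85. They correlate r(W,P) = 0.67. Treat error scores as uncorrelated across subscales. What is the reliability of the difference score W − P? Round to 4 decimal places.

Var(W−P) = 3.9² + 10.3² − 2·3.9·10.3·0.67 = 121.3 − 53.8278 = 67.4722.
With uncorrelated errors the cross-covariances are all true-score covariance, so they carry over unchanged; only the diagonal terms shrink to ρᵢσᵢ².
True-score variance = [3.9²·0.71 + 10.3²·0.85] − 53.8278 = 100.976 − 53.8278 = 47.1478.
Reliability = 47.1478 / 67.4722 = 0.6988.

0.6988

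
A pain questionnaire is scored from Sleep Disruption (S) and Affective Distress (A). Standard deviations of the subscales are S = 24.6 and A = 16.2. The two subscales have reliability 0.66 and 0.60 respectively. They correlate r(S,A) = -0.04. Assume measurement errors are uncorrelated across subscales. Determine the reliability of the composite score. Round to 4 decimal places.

Var(S+A) = 24.6² + 16.2² + 2·[24.6·16.2·(-0.04)] = 867.6 − 31.8816 = 835.718.
Under uncorrelated errors the observed covariances equal the true-score covariances, so only the own-variance terms attenuate.
True-score variance = [24.6²·0.66 + 16.2²·0.60] − 31.8816 = 556.87 − 31.8816 = 524.988.
Reliability = 524.988 / 835.718 = 0.6282.

0.6282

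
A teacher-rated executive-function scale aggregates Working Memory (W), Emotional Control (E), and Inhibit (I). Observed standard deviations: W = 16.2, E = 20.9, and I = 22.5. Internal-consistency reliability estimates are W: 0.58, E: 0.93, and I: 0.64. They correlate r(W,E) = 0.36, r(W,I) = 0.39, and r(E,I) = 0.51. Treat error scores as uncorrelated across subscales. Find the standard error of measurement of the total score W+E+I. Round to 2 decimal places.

Var(total) = 1205.5 + 1007.74 = 2213.24.
True-score variance = 882.448 + 1007.74 = 1890.19, so reliability = 0.8540.
Error variance = 2213.24 − 1890.19 = 323.052; SEM = √323.052 = 17.97.

17.97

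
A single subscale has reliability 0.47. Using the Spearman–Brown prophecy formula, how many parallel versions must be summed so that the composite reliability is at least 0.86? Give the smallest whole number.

7

k ≥ ρ*(1−ρ₁)/(ρ₁(1−ρ*)) = 0.86·0.53 / (0.47·0.14) = 6.927.
Smallest integer k = 7.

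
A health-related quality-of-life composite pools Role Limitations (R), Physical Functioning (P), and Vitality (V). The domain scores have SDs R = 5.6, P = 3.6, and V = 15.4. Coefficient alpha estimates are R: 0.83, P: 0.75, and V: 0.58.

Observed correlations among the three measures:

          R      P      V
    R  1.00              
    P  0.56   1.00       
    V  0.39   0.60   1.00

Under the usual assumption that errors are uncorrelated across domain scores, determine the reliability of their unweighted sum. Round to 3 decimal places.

0.753

Var(R+P+V) = 5.6² + 3.6² + 15.4² + 2·[5.6·3.6·0.56 + 5.6·15.4·0.39 + 3.6·15.4·0.60] = 281.48 + 156.374 = 437.854.
With uncorrelated errors the cross-covariances are all true-score covariance, so they carry over unchanged; only the diagonal terms shrink to ρᵢσᵢ².
True-score variance = [5.6²·0.83 + 3.6²·0.75 + 15.4²·0.58] + 156.374 = 173.302 + 156.374 = 329.676.
Reliability = 329.676 / 437.854 = 0.753.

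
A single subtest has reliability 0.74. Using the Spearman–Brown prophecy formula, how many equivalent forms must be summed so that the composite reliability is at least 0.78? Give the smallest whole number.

k ≥ ρ*(1−ρ₁)/(ρ₁(1−ρ*)) = 0.78·0.26 / (0.74·0.22) = 1.246.
Smallest integer k = 2.

2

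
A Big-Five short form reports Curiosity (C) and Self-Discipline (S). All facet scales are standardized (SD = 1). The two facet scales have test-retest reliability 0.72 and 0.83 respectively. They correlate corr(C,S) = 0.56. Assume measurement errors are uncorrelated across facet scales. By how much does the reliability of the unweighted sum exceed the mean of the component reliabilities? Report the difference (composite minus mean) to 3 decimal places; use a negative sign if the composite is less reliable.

0.081

Var(sum) = 2 + 1.12 = 3.12; true-score variance = 1.55 + 1.12 = 2.67; composite reliability = 0.8558.
Mean component reliability = 0.7750.
Difference = 0.8558 − 0.7750 = 0.081.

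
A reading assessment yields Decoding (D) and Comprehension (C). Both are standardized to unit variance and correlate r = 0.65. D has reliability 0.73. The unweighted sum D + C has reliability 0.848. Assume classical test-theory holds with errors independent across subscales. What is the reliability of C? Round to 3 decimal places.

0.768

Var(D+C) = 2 + 2·0.65 = 3.300.
True-score variance = ρ_D + ρ_C + 2·0.65, so 0.848 = (0.73 + ρ_C + 1.30) / 3.300.
ρ_C = 0.848·3.300 − 0.73 − 1.30 = 0.768.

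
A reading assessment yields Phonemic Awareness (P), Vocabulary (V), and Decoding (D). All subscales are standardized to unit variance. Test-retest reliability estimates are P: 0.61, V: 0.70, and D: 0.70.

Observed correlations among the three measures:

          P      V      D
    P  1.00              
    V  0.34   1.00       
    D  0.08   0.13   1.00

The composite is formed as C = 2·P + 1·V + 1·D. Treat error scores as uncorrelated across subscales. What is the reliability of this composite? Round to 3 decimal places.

0.728

Var(C) = 2² + 1 + 1 + 2·[2·0.34 + 2·0.08 + 0.13] = 6 + 1.94 = 7.94.
With uncorrelated errors the cross-covariances are all true-score covariance, so they carry over unchanged; only the diagonal terms shrink to ρᵢσᵢ².
True-score variance = [2²·0.61 + 0.70 + 0.70] + 1.94 = 3.84 + 1.94 = 5.78.
Reliability = 5.78 / 7.94 = 0.728.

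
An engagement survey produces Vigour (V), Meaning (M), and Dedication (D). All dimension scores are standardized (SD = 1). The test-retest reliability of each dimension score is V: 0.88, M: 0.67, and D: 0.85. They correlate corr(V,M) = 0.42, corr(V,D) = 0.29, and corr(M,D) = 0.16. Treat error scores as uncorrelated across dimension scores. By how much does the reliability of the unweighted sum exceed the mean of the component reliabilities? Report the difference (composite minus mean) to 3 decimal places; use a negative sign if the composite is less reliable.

0.073

Var(sum) = 3 + 1.74 = 4.74; true-score variance = 2.4 + 1.74 = 4.14; composite reliability = 0.8734.
Mean component reliability = 0.8000.
Difference = 0.8734 − 0.8000 = 0.073.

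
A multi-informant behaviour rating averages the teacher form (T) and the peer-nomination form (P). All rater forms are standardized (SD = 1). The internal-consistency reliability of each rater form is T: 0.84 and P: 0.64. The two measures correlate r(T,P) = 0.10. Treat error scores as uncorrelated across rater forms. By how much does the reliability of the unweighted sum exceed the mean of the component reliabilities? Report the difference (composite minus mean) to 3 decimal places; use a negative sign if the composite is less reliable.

Var(sum) = 2 + 0.2 = 2.2; true-score variance = 1.48 + 0.2 = 1.68; composite reliability = 0.7636.
Mean component reliability = 0.7400.
Difference = 0.7636 − 0.7400 = 0.024.

0.024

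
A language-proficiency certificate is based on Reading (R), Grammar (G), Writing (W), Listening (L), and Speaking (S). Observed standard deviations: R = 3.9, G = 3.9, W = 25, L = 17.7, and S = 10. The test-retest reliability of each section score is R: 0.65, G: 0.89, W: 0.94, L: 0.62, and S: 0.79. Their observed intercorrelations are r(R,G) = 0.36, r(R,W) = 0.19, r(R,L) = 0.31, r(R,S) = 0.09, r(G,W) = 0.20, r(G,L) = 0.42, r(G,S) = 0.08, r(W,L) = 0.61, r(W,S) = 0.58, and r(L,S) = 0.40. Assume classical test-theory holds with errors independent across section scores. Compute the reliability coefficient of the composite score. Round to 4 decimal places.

Var(R+G+W+L+S) = 3.9² + 3.9² + 25² + 17.7² + 10² + 2·[3.9·3.9·0.36 + 3.9·25·0.19 + 3.9·17.7·0.31 + 3.9·10·0.09 + 3.9·25·0.20 + 3.9·17.7·0.42 + 3.9·10·0.08 + 25·17.7·0.61 + 25·10·0.58 + 17.7·10·0.40] = 1068.71 + 1172.49 = 2241.2.
With uncorrelated errors the cross-covariances are all true-score covariance, so they carry over unchanged; only the diagonal terms shrink to ρᵢσᵢ².
True-score variance = [3.9²·0.65 + 3.9²·0.89 + 25²·0.94 + 17.7²·0.62 + 10²·0.79] + 1172.49 = 884.163 + 1172.49 = 2056.66.
Reliability = 2056.66 / 2241.2 = 0.9177.

0.9177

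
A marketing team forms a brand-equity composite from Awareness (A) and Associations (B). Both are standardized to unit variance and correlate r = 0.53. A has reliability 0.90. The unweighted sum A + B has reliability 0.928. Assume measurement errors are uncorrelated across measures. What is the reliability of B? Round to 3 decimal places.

0.880

Var(A+B) = 2 + 2·0.53 = 3.060.
True-score variance = ρ_A + ρ_B + 2·0.53, so 0.928 = (0.90 + ρ_B + 1.06) / 3.060.
ρ_B = 0.928·3.060 − 0.90 − 1.06 = 0.880.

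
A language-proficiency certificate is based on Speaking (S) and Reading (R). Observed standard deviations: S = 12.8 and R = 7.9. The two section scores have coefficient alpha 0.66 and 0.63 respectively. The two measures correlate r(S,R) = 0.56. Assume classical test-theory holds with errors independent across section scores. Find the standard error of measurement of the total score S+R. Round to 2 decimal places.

Var(total) = 226.25 + 113.254 = 339.504.
True-score variance = 147.453 + 113.254 = 260.707, so reliability = 0.7679.
Error variance = 339.504 − 260.707 = 78.7973; SEM = √78.7973 = 8.88.

8.88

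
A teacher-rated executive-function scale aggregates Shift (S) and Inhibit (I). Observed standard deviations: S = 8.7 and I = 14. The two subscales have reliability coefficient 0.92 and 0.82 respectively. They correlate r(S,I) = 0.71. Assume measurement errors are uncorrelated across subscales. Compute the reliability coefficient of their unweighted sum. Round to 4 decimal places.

0.9070

Var(S+I) = 8.7² + 14² + 2·[8.7·14·0.71] = 271.69 + 172.956 = 444.646.
Under uncorrelated errors the observed covariances equal the true-score covariances, so only the own-variance terms attenuate.
True-score variance = [8.7²·0.92 + 14²·0.82] + 172.956 = 230.355 + 172.956 = 403.311.
Reliability = 403.311 / 444.646 = 0.9070.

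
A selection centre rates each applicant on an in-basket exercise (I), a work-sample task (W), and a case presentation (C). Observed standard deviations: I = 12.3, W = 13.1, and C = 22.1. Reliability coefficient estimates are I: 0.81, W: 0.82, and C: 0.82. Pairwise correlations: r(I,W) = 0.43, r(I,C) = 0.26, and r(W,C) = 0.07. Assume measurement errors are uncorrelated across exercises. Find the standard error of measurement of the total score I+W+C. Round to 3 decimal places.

Var(total) = 811.31 + 320.455 = 1131.76.
True-score variance = 663.761 + 320.455 = 984.216, so reliability = 0.8696.
Error variance = 1131.76 − 984.216 = 147.549; SEM = √147.549 = 12.147.

12.147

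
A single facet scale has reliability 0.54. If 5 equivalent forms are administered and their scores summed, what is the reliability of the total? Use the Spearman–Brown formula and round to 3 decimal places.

ρ_k = kρ / (1 + (k−1)ρ) = 5·0.54 / (1 + 4·0.54) = 2.700 / 3.160 = 0.854.

0.854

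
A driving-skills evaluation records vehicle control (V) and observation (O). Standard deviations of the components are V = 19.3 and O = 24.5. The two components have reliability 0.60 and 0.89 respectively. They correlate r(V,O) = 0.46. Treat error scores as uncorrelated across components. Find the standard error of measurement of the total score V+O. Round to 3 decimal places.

14.664

Var(total) = 972.74 + 435.022 = 1407.76.
True-score variance = 757.716 + 435.022 = 1192.74, so reliability = 0.8473.
Error variance = 1407.76 − 1192.74 = 215.024; SEM = √215.024 = 14.664.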